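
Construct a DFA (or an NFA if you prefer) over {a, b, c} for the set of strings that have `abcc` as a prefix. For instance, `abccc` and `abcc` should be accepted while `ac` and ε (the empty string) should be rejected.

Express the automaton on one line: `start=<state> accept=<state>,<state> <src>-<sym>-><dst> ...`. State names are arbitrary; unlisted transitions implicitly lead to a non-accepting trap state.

Check the first 4 symbols one by one: q0 through q3 record how many have matched `abcc` so far; any wrong symbol goes to the dead state q5. After all 4 match we enter the accepting sink q4.
With 6 states:
        a   b   c  
>  q0   q1  q5  q5 
   q1   q5  q2  q5 
   q2   q5  q5  q3 
   q3   q5  q5  q4 
 * q4   q4  q4  q4 
   q5   q5  q5  q5 
(> = start, * = accepting)

start=q0 accept=q4 q0-a->q1 q0-b->q5 q0-c->q5 q1-a->q5 q1-b->q2 q1-c->q5 q2-a->q5 q2-b->q5 q2-c->q3 q3-a->q5 q3-b->q5 q3-c->q4 q4-a->q4 q4-b->q4 q4-c->q4 q5-a->q5 q5-b->q5 q5-c->q5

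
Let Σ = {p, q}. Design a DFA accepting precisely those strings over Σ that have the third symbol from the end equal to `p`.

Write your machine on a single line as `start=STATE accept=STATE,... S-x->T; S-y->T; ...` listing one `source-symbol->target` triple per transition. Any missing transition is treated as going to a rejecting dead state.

start=s0; accept=s7,s8,s9,s10; s0-p->s1; s0-q->s2; s1-p->s3; s1-q->s4; s2-p->s5; s2-q->s6; s3-p->s7; s3-q->s8; s4-p->s9; s4-q->s10; s5-p->s11; s5-q->s12; s6-p->s13; s6-q->s14; s7-p->s7; s7-q->s8; s8-p->s9; s8-q->s10; s9-p->s11; s9-q->s12; s10-p->s13; s10-q->s14; s11-p->s7; s11-q->s8; s12-p->s9; s12-q->s10; s13-p->s11; s13-q->s12; s14-p->s13; s14-q->s14

Because acceptance depends on a position counted from the end, the machine has to buffer the most recent 3 symbols. Make each state the string of the last up-to-3 symbols read; on input `x` shift the window left and append `x`. Accept when the buffered window has length 3 and begins with `p`.
A 15-state machine:
          p    q  
>  s0     s1   s2 
   s1     s3   s4 
   s2     s5   s6 
   s3     s7   s8 
   s4     s9  s10 
   s5    s11  s12 
   s6    s13  s14 
 * s7     s7   s8 
 * s8     s9  s10 
 * s9    s11  s12 
 * s10   s13  s14 
   s11    s7   s8 
   s12    s9  s10 
   s13   s11  s12 
   s14   s13  s14 
(> = start, * = accepting)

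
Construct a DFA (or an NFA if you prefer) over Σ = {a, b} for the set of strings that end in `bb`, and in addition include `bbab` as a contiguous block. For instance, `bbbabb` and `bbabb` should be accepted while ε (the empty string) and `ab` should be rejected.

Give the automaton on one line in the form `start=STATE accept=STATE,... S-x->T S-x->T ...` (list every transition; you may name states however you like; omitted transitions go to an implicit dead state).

Run two small machines in parallel and take their product. One (3 states) tracks how much of the suffix `bb` has currently been matched; the other (5 states) tracks whether and how much of `bbab` has been seen. Each combined state is a pair, one component from each; accept when both components accept.
7 states suffice.
        a   b  
>  q0   q0  q1 
   q1   q0  q2 
   q2   q3  q2 
   q3   q0  q4 
   q4   q5  q6 
   q5   q5  q4 
 * q6   q5  q6 
(> = start, * = accepting)

start=q0 accept=q6 q0-a->q0 q0-b->q1 q1-a->q0 q1-b->q2 q2-a->q3 q2-b->q2 q3-a->q0 q3-b->q4 q4-a->q5 q4-b->q6 q5-a->q5 q5-b->q4 q6-a->q5 q6-b->q6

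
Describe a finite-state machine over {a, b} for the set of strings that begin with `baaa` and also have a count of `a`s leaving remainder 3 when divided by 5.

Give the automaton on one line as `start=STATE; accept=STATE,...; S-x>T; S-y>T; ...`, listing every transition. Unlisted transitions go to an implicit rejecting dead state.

start=S0; accept=S9; S0-a>S1; S0-b>S2; S1-a>S3; S1-b>S1; S2-a>S4; S2-b>S5; S3-a>S6; S3-b>S3; S4-a>S7; S4-b>S1; S5-a>S1; S5-b>S5; S6-a>S8; S6-b>S6; S7-a>S9; S7-b>S3; S8-a>S5; S8-b>S8; S9-a>S10; S9-b>S9; S10-a>S11; S10-b>S10; S11-a>S12; S11-b>S11; S12-a>S13; S12-b>S12; S13-a>S9; S13-b>S13

Handle the two conditions separately and then intersect. The first has 6 states tracking whether the input so far still matches the prefix `baaa`; the second has 5 states tracking the count of `a`s modulo 5. A product state is a pair (one from each), accepting exactly when both do.
          a    b  
>  S0     S1   S2 
   S1     S3   S1 
   S2     S4   S5 
   S3     S6   S3 
   S4     S7   S1 
   S5     S1   S5 
   S6     S8   S6 
   S7     S9   S3 
   S8     S5   S8 
 * S9    S10   S9 
   S10   S11  S10 
   S11   S12  S11 
   S12   S13  S12 
   S13    S9  S13 
(> = start, * = accepting)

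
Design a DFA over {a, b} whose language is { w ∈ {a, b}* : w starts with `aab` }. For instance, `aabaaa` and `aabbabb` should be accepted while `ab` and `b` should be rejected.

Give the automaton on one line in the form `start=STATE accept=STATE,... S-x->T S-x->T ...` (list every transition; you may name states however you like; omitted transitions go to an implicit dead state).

start=q0 accept=q3 q0-a->q1 q0-b->q4 q1-a->q2 q1-b->q4 q2-a->q4 q2-b->q3 q3-a->q3 q3-b->q3 q4-a->q4 q4-b->q4

Walk along `aab` while the input agrees: from q0 take `a` to q1, and so on. Any deviation drops to the rejecting sink q4. Once q3 is reached the prefix is confirmed and every continuation is accepted.
5 states suffice.
        a   b  
>  q0   q1  q4 
   q1   q2  q4 
   q2   q4  q3 
 * q3   q3  q3 
   q4   q4  q4 
(> = start, * = accepting)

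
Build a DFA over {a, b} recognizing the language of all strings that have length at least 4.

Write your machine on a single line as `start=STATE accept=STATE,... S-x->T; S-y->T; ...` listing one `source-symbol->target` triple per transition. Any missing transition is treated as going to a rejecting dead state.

Count input length up to 5: every symbol moves from S0 toward S5, which means 'more than 4' and absorbs. Accept from {S4, S5}.
6 states suffice.
        a   b  
>  S0   S1  S1 
   S1   S2  S2 
   S2   S3  S3 
   S3   S4  S4 
 * S4   S5  S5 
 * S5   S5  S5 
(> = start, * = accepting)

start=S0; accept=S4,S5; S0-a->S1; S0-b->S1; S1-a->S2; S1-b->S2; S2-a->S3; S2-b->S3; S3-a->S4; S3-b->S4; S4-a->S5; S4-b->S5; S5-a->S5; S5-b->S5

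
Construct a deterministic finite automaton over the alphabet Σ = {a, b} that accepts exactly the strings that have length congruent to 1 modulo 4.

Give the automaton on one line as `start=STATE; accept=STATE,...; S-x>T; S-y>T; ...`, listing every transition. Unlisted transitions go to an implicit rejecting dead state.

Count input length modulo 4: every symbol advances one step around the cycle q0 → q1 → q2 → q3 → q0. Accept at q1.
A 4-state machine:
        a   b  
>  q0   q1  q1 
 * q1   q2  q2 
   q2   q3  q3 
   q3   q0  q0 
(> = start, * = accepting)

start=q0; accept=q1; q0-a>q1; q0-b>q1; q1-a>q2; q1-b>q2; q2-a>q3; q2-b>q3; q3-a>q0; q3-b>q0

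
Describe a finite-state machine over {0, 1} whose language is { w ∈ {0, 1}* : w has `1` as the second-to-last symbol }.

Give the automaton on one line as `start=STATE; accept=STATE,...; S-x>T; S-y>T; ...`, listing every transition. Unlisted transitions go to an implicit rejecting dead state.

Because acceptance depends on a position counted from the end, the machine has to buffer the most recent 2 symbols. Make each state the string of the last up-to-2 symbols read; on input `x` shift the window left and append `x`. Accept when the buffered window has length 2 and begins with `1`.
        0   1  
>  q0   q1  q2 
   q1   q3  q4 
   q2   q5  q6 
   q3   q3  q4 
   q4   q5  q6 
 * q5   q3  q4 
 * q6   q5  q6 
(> = start, * = accepting)

start=q0; accept=q5,q6; q0-0>q1; q0-1>q2; q1-0>q3; q1-1>q4; q2-0>q5; q2-1>q6; q3-0>q3; q3-1>q4; q4-0>q5; q4-1>q6; q5-0>q3; q5-1>q4; q6-0>q5; q6-1>q6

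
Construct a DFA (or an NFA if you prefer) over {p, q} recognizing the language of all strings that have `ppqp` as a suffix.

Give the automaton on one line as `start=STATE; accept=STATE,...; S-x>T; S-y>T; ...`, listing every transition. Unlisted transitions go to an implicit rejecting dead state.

Remember how much of `ppqp` the current input suffix matches. State s0 means no match yet; s1 means the last symbol is `p`; s2 means the last 2 symbols are `pp`; s3 means the last 3 symbols are `ppq`; s4 means the last 4 symbols are `ppqp`. Only s4 accepts. On a mismatch, fall back to the longest proper suffix that is still a prefix of `ppqp`.
5 states suffice.
        p   q  
>  s0   s1  s0 
   s1   s2  s0 
   s2   s2  s3 
   s3   s4  s0 
 * s4   s2  s0 
(> = start, * = accepting)

start=s0; accept=s4; s0-p>s1; s0-q>s0; s1-p>s2; s1-q>s0; s2-p>s2; s2-q>s3; s3-p>s4; s3-q>s0; s4-p>s2; s4-q>s0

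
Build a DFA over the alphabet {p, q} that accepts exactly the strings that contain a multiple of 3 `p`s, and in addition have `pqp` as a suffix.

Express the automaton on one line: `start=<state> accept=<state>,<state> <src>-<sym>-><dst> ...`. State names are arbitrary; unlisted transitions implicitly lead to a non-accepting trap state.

start=S0 accept=S9 S0-p->S1 S0-q->S0 S1-p->S2 S1-q->S3 S2-p->S4 S2-q->S5 S3-p->S6 S3-q->S7 S4-p->S1 S4-q->S8 S5-p->S9 S5-q->S10 S6-p->S4 S6-q->S5 S7-p->S2 S7-q->S7 S8-p->S11 S8-q->S0 S9-p->S1 S9-q->S8 S10-p->S4 S10-q->S10 S11-p->S2 S11-q->S3

Build one automaton per condition and run them in lockstep. The first has 3 states tracking the count of `p`s modulo 3; the second has 4 states tracking how much of the suffix `pqp` has currently been matched. A product state is a pair (one from each), accepting exactly when both do.
12 states suffice.
          p    q  
>  S0     S1   S0 
   S1     S2   S3 
   S2     S4   S5 
   S3     S6   S7 
   S4     S1   S8 
   S5     S9  S10 
   S6     S4   S5 
   S7     S2   S7 
   S8    S11   S0 
 * S9     S1   S8 
   S10    S4  S10 
   S11    S2   S3 
(> = start, * = accepting)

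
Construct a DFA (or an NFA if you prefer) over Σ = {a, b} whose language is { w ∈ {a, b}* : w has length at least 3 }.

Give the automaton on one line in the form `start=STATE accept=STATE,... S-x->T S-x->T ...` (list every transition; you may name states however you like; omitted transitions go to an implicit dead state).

Count input length up to 4: every symbol moves from q0 toward q4, which means 'more than 3' and absorbs. Accept from {q3, q4}.
5 states suffice.
        a   b  
>  q0   q1  q1 
   q1   q2  q2 
   q2   q3  q3 
 * q3   q4  q4 
 * q4   q4  q4 
(> = start, * = accepting)

start=q0 accept=q3,q4 q0-a->q1 q0-b->q1 q1-a->q2 q1-b->q2 q2-a->q3 q2-b->q3 q3-a->q4 q3-b->q4 q4-a->q4 q4-b->q4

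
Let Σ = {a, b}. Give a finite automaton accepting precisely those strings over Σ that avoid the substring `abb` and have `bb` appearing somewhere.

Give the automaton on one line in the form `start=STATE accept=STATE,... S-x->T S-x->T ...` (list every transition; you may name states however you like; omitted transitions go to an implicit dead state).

start=q0 accept=q3,q4,q5 q0-a->q1 q0-b->q2 q1-a->q1 q1-b->q1 q2-a->q1 q2-b->q3 q3-a->q4 q3-b->q3 q4-a->q4 q4-b->q5 q5-a->q4 q5-b->q1

Build one automaton per condition and run them in lockstep. One (4 states) tracks partial matches of the forbidden pattern `abb`; the other (3 states) tracks whether and how much of `bb` has been seen. Each combined state is a pair, one component from each; accept when both components accept. Equivalent product states are then merged.
A 6-state machine:
        a   b  
>  q0   q1  q2 
   q1   q1  q1 
   q2   q1  q3 
 * q3   q4  q3 
 * q4   q4  q5 
 * q5   q4  q1 
(> = start, * = accepting)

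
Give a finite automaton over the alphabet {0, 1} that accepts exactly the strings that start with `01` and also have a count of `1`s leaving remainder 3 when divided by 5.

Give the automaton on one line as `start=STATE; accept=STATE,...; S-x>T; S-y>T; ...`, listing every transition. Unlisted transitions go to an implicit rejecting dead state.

start=A; accept=F; A-0>B; A-1>C; B-0>C; B-1>D; C-0>C; C-1>C; D-0>D; D-1>E; E-0>E; E-1>F; F-0>F; F-1>G; G-0>G; G-1>H; H-0>H; H-1>D

Build one automaton per condition and run them in lockstep. One (4 states) tracks whether the input so far still matches the prefix `01`; the other (5 states) tracks the count of `1`s modulo 5. Each combined state is a pair, one component from each; accept when both components accept. Minimizing collapses redundant product states.
8 states suffice.
       0  1 
>  A   B  C 
   B   C  D 
   C   C  C 
   D   D  E 
   E   E  F 
 * F   F  G 
   G   G  H 
   H   H  D 
(> = start, * = accepting)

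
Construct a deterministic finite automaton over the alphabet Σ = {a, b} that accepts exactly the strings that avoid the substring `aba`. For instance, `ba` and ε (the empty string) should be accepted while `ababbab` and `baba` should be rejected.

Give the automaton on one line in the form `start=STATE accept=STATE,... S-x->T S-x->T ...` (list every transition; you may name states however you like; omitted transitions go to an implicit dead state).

This is the complement of 'contains `aba`'. Use the same substring-matching states — q0 through q3 holding how much of `aba` has just been matched — but flip the accepting set: everything except the trap q3 accepts.
        a   b  
>* q0   q1  q0 
 * q1   q1  q2 
 * q2   q3  q0 
   q3   q3  q3 
(> = start, * = accepting)

start=q0 accept=q0,q1,q2 q0-a->q1 q0-b->q0 q1-a->q1 q1-b->q2 q2-a->q3 q2-b->q0 q3-a->q3 q3-b->q3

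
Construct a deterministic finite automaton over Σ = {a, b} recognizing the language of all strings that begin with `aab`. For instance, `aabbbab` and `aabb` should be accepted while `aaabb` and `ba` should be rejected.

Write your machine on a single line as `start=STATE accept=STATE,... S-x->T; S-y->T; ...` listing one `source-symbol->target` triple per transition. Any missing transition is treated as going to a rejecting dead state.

start=q0; accept=q3; q0-a->q1; q0-b->q4; q1-a->q2; q1-b->q4; q2-a->q4; q2-b->q3; q3-a->q3; q3-b->q3; q4-a->q4; q4-b->q4

Check the first 3 symbols one by one: q0 through q2 record how many have matched `aab` so far; any wrong symbol goes to the dead state q4. After all 3 match we enter the accepting sink q3.
        a   b  
>  q0   q1  q4 
   q1   q2  q4 
   q2   q4  q3 
 * q3   q3  q3 
   q4   q4  q4 
(> = start, * = accepting)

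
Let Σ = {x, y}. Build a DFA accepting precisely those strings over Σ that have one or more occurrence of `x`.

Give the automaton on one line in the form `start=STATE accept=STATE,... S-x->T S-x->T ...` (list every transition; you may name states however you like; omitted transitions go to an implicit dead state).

start=A accept=B,C A-x->B A-y->A B-x->C B-y->B C-x->C C-y->C

Only the number of `x`s matters, and only up to 2. Make a chain A → B → C advanced by each `x` (with C absorbing); every other symbol self-loops. The accepting set is {B, C}.
With 3 states:
       x  y 
>  A   B  A 
 * B   C  B 
 * C   C  C 
(> = start, * = accepting)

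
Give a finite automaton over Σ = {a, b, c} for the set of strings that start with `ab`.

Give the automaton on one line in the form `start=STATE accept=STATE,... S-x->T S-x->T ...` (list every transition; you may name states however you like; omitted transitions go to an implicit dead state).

start=s0 accept=s2 s0-a->s1 s0-b->s3 s0-c->s3 s1-a->s3 s1-b->s2 s1-c->s3 s2-a->s2 s2-b->s2 s2-c->s2 s3-a->s3 s3-b->s3 s3-c->s3

Check the first 2 symbols one by one: s0 through s1 record how many have matched `ab` so far; any wrong symbol goes to the dead state s3. After all 2 match we enter the accepting sink s2.
A 4-state machine:
        a   b   c  
>  s0   s1  s3  s3 
   s1   s3  s2  s3 
 * s2   s2  s2  s2 
   s3   s3  s3  s3 
(> = start, * = accepting)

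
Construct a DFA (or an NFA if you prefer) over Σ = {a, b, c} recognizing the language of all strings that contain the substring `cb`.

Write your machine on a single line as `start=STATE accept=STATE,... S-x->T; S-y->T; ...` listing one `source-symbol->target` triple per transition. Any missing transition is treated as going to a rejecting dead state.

start=q0; accept=q2; q0-a->q0; q0-b->q0; q0-c->q1; q1-a->q0; q1-b->q2; q1-c->q1; q2-a->q2; q2-b->q2; q2-c->q2

Track how much of `cb` has been matched so far: state q0 is no progress, q2 is the absorbing accept state reached once `cb` has occurred. Intermediate states record partial matches; on a mismatch, fall back to the longest reusable overlap.
        a   b   c  
>  q0   q0  q0  q1 
   q1   q0  q2  q1 
 * q2   q2  q2  q2 
(> = start, * = accepting)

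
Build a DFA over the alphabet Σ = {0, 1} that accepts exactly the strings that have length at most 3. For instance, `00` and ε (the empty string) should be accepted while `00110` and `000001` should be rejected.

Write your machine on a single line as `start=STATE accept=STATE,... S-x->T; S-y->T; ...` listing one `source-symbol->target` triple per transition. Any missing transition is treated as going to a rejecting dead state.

Count input length up to 4: every symbol moves from q0 toward q4, which means 'more than 3' and absorbs. Accept from {q0, q1, q2, q3}.
A 5-state machine:
        0   1  
>* q0   q1  q1 
 * q1   q2  q2 
 * q2   q3  q3 
 * q3   q4  q4 
   q4   q4  q4 
(> = start, * = accepting)

start=q0; accept=q0,q1,q2,q3; q0-0->q1; q0-1->q1; q1-0->q2; q1-1->q2; q2-0->q3; q2-1->q3; q3-0->q4; q3-1->q4; q4-0->q4; q4-1->q4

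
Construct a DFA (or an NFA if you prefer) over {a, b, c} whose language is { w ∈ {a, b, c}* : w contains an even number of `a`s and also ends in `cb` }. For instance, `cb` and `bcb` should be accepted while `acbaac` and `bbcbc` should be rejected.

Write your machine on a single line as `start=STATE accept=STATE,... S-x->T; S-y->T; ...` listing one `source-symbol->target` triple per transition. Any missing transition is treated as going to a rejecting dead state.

start=q0; accept=q4; q0-a->q1; q0-b->q0; q0-c->q2; q1-a->q0; q1-b->q1; q1-c->q3; q2-a->q1; q2-b->q4; q2-c->q2; q3-a->q0; q3-b->q5; q3-c->q3; q4-a->q1; q4-b->q0; q4-c->q2; q5-a->q0; q5-b->q1; q5-c->q3

Run two small machines in parallel and take their product. One (2 states) tracks the count of `a`s modulo 2; the other (3 states) tracks how much of the suffix `cb` has currently been matched. Each combined state is a pair, one component from each; accept when both components accept.
A 6-state machine:
        a   b   c  
>  q0   q1  q0  q2 
   q1   q0  q1  q3 
   q2   q1  q4  q2 
   q3   q0  q5  q3 
 * q4   q1  q0  q2 
   q5   q0  q1  q3 
(> = start, * = accepting)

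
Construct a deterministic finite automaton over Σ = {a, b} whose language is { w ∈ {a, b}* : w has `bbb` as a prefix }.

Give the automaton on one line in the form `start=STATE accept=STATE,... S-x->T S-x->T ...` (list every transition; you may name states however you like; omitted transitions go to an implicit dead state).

start=S0 accept=S3 S0-a->S4 S0-b->S1 S1-a->S4 S1-b->S2 S2-a->S4 S2-b->S3 S3-a->S3 S3-b->S3 S4-a->S4 S4-b->S4

Walk along `bbb` while the input agrees: from S0 take `b` to S1, and so on. Any deviation drops to the rejecting sink S4. Once S3 is reached the prefix is confirmed and every continuation is accepted.
        a   b  
>  S0   S4  S1 
   S1   S4  S2 
   S2   S4  S3 
 * S3   S3  S3 
   S4   S4  S4 
(> = start, * = accepting)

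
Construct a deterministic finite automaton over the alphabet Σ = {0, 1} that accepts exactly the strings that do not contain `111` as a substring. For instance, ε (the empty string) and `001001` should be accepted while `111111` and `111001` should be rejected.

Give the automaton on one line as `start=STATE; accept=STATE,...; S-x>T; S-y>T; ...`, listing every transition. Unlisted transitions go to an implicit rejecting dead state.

start=A; accept=A,B,C; A-0>A; A-1>B; B-0>A; B-1>C; C-0>A; C-1>D; D-0>D; D-1>D

Track partial matches of the forbidden pattern `111`. State D is a dead state reached once `111` has occurred; every other state accepts. A means no part of `111` is currently matched.
       0  1 
>* A   A  B 
 * B   A  C 
 * C   A  D 
   D   D  D 
(> = start, * = accepting)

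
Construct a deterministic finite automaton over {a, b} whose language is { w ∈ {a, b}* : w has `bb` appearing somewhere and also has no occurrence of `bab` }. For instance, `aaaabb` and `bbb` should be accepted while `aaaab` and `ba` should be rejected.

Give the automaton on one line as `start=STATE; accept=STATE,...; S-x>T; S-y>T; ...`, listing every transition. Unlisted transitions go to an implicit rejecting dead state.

start=s0; accept=s3,s5,s6; s0-a>s0; s0-b>s1; s1-a>s2; s1-b>s3; s2-a>s0; s2-b>s4; s3-a>s5; s3-b>s3; s4-a>s4; s4-b>s4; s5-a>s6; s5-b>s4; s6-a>s6; s6-b>s3

Run two small machines in parallel and take their product. One (3 states) tracks whether and how much of `bb` has been seen; the other (4 states) tracks partial matches of the forbidden pattern `bab`. Each combined state is a pair, one component from each; accept when both components accept. After merging equivalent states the machine shrinks.
With 7 states:
        a   b  
>  s0   s0  s1 
   s1   s2  s3 
   s2   s0  s4 
 * s3   s5  s3 
   s4   s4  s4 
 * s5   s6  s4 
 * s6   s6  s3 
(> = start, * = accepting)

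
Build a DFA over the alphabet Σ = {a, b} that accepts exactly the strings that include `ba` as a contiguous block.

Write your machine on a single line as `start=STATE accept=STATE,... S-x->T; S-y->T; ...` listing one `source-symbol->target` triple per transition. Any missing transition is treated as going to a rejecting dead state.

States q0..q1 record the length of the longest prefix of `ba` that matches the current input suffix. Reaching q2 means `ba` has been seen, and we stay there forever. Accept from q2.
3 states suffice.
        a   b  
>  q0   q0  q1 
   q1   q2  q1 
 * q2   q2  q2 
(> = start, * = accepting)

start=q0; accept=q2; q0-a->q0; q0-b->q1; q1-a->q2; q1-b->q1; q2-a->q2; q2-b->q2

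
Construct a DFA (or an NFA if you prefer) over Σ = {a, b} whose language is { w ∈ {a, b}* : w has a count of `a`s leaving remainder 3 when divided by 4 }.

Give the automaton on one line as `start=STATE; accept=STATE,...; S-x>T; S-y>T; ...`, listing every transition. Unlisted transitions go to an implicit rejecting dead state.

Keep the running count of `a`s modulo 4: each `a` advances along the cycle q0 → q1 → q2 → q3 → q0 while other symbols loop. Accept at q3.
        a   b  
>  q0   q1  q0 
   q1   q2  q1 
   q2   q3  q2 
 * q3   q0  q3 
(> = start, * = accepting)

start=q0; accept=q3; q0-a>q1; q0-b>q0; q1-a>q2; q1-b>q1; q2-a>q3; q2-b>q2; q3-a>q0; q3-b>q3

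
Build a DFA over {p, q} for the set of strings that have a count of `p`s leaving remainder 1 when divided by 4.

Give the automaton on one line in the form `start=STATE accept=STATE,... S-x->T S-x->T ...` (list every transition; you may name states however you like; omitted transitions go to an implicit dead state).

start=S0 accept=S1 S0-p->S1 S0-q->S0 S1-p->S2 S1-q->S1 S2-p->S3 S2-q->S2 S3-p->S0 S3-q->S3

The only thing that matters is how many `p`s have appeared, reduced mod 4. Use one state per residue: S0 for 0, …, S3 for 3. Reading `p` moves to the next residue; anything else stays put. S1 is accepting.
4 states suffice.
        p   q  
>  S0   S1  S0 
 * S1   S2  S1 
   S2   S3  S2 
   S3   S0  S3 
(> = start, * = accepting)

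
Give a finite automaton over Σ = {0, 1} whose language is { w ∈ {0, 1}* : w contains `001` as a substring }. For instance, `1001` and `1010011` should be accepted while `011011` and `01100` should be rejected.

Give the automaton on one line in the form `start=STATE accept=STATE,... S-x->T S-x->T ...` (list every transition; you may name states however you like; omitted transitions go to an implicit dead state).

States q0..q2 record the length of the longest prefix of `001` that matches the current input suffix. Reaching q3 means `001` has been seen, and we stay there forever. Accept from q3.
        0   1  
>  q0   q1  q0 
   q1   q2  q0 
   q2   q2  q3 
 * q3   q3  q3 
(> = start, * = accepting)

start=q0 accept=q3 q0-0->q1 q0-1->q0 q1-0->q2 q1-1->q0 q2-0->q2 q2-1->q3 q3-0->q3 q3-1->q3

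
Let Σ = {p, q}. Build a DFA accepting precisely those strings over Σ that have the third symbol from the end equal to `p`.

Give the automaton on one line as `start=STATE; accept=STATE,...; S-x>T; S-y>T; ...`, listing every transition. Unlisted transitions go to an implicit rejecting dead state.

start=s0; accept=s7,s8,s9,s10; s0-p>s1; s0-q>s2; s1-p>s3; s1-q>s4; s2-p>s5; s2-q>s6; s3-p>s7; s3-q>s8; s4-p>s9; s4-q>s10; s5-p>s11; s5-q>s12; s6-p>s13; s6-q>s14; s7-p>s7; s7-q>s8; s8-p>s9; s8-q>s10; s9-p>s11; s9-q>s12; s10-p>s13; s10-q>s14; s11-p>s7; s11-q>s8; s12-p>s9; s12-q>s10; s13-p>s11; s13-q>s12; s14-p>s13; s14-q>s14

Because acceptance depends on a position counted from the end, the machine has to buffer the most recent 3 symbols. Make each state the string of the last up-to-3 symbols read; on input `x` shift the window left and append `x`. Accept when the buffered window has length 3 and begins with `p`.
          p    q  
>  s0     s1   s2 
   s1     s3   s4 
   s2     s5   s6 
   s3     s7   s8 
   s4     s9  s10 
   s5    s11  s12 
   s6    s13  s14 
 * s7     s7   s8 
 * s8     s9  s10 
 * s9    s11  s12 
 * s10   s13  s14 
   s11    s7   s8 
   s12    s9  s10 
   s13   s11  s12 
   s14   s13  s14 
(> = start, * = accepting)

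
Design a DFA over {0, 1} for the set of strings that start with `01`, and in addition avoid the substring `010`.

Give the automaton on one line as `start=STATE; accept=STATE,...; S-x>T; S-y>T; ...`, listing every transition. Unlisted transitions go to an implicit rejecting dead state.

start=S0; accept=S3,S4,S5; S0-0>S1; S0-1>S2; S1-0>S2; S1-1>S3; S2-0>S2; S2-1>S2; S3-0>S2; S3-1>S4; S4-0>S5; S4-1>S4; S5-0>S5; S5-1>S3

Build one automaton per condition and run them in lockstep. The first has 4 states tracking whether the input so far still matches the prefix `01`; the second has 4 states tracking partial matches of the forbidden pattern `010`. A product state is a pair (one from each), accepting exactly when both do. After merging equivalent states the machine shrinks.
A 6-state machine:
        0   1  
>  S0   S1  S2 
   S1   S2  S3 
   S2   S2  S2 
 * S3   S2  S4 
 * S4   S5  S4 
 * S5   S5  S3 
(> = start, * = accepting)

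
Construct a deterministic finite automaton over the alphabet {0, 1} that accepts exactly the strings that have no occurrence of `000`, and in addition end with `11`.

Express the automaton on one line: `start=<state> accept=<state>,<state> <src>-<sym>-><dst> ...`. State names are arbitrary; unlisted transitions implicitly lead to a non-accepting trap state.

Build one automaton per condition and run them in lockstep. The first has 4 states tracking partial matches of the forbidden pattern `000`; the second has 3 states tracking how much of the suffix `11` has currently been matched. A product state is a pair (one from each), accepting exactly when both do. Minimizing collapses redundant product states.
6 states suffice.
        0   1  
>  s0   s1  s2 
   s1   s3  s2 
   s2   s1  s4 
   s3   s5  s2 
 * s4   s1  s4 
   s5   s5  s5 
(> = start, * = accepting)

start=s0 accept=s4 s0-0->s1 s0-1->s2 s1-0->s3 s1-1->s2 s2-0->s1 s2-1->s4 s3-0->s5 s3-1->s2 s4-0->s1 s4-1->s4 s5-0->s5 s5-1->s5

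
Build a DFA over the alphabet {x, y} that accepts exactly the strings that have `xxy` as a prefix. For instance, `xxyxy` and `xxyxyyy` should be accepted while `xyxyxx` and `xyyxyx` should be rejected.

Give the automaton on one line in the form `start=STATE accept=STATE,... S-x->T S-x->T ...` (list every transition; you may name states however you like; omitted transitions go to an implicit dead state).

start=q0 accept=q3 q0-x->q1 q0-y->q4 q1-x->q2 q1-y->q4 q2-x->q4 q2-y->q3 q3-x->q3 q3-y->q3 q4-x->q4 q4-y->q4

Walk along `xxy` while the input agrees: from q0 take `x` to q1, and so on. Any deviation drops to the rejecting sink q4. Once q3 is reached the prefix is confirmed and every continuation is accepted.
        x   y  
>  q0   q1  q4 
   q1   q2  q4 
   q2   q4  q3 
 * q3   q3  q3 
   q4   q4  q4 
(> = start, * = accepting)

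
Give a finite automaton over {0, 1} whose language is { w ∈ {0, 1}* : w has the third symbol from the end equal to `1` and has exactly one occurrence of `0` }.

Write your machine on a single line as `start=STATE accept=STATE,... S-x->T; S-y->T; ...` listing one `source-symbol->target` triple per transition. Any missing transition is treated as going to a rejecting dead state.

Build one automaton per condition and run them in lockstep. One (15 states) tracks the last 3 symbols read; the other (3 states) tracks the count of `0`s, saturating at 2. Each combined state is a pair, one component from each; accept when both components accept. Minimizing collapses redundant product states.
An 11-state machine:
          0    1  
>  q0     q1   q2 
   q1     q3   q4 
   q2     q5   q6 
   q3     q3   q3 
   q4     q3   q7 
   q5     q3   q8 
   q6     q9   q6 
   q7     q3  q10 
 * q8     q3   q7 
 * q9     q3   q8 
 * q10    q3  q10 
(> = start, * = accepting)

start=q0; accept=q8,q9,q10; q0-0->q1; q0-1->q2; q1-0->q3; q1-1->q4; q2-0->q5; q2-1->q6; q3-0->q3; q3-1->q3; q4-0->q3; q4-1->q7; q5-0->q3; q5-1->q8; q6-0->q9; q6-1->q6; q7-0->q3; q7-1->q10; q8-0->q3; q8-1->q7; q9-0->q3; q9-1->q8; q10-0->q3; q10-1->q10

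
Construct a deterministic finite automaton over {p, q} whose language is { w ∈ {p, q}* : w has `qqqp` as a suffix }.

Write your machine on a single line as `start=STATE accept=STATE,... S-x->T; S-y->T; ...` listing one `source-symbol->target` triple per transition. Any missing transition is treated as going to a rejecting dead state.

start=s0; accept=s4; s0-p->s0; s0-q->s1; s1-p->s0; s1-q->s2; s2-p->s0; s2-q->s3; s3-p->s4; s3-q->s3; s4-p->s0; s4-q->s1

Let each state record the length of the longest suffix of the input read so far that is also a prefix of `qqqp`. s1 means the last symbol is `q`; s2 means the last 2 symbols are `qq`; s3 means the last 3 symbols are `qqq`; s4 means the last 4 symbols are `qqqp`. Accept only at s4, where the string currently ends in `qqqp`.
        p   q  
>  s0   s0  s1 
   s1   s0  s2 
   s2   s0  s3 
   s3   s4  s3 
 * s4   s0  s1 
(> = start, * = accepting)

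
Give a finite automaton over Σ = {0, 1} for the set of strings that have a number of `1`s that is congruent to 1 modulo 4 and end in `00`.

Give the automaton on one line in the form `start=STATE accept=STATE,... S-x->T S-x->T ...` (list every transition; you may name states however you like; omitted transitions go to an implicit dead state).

Handle the two conditions separately and then intersect. The first has 4 states tracking the count of `1`s modulo 4; the second has 3 states tracking how much of the suffix `00` has currently been matched. A product state is a pair (one from each), accepting exactly when both do. After merging equivalent states the machine shrinks.
6 states suffice.
        0   1  
>  S0   S0  S1 
   S1   S2  S3 
   S2   S4  S3 
   S3   S3  S5 
 * S4   S4  S3 
   S5   S5  S0 
(> = start, * = accepting)

start=S0 accept=S4 S0-0->S0 S0-1->S1 S1-0->S2 S1-1->S3 S2-0->S4 S2-1->S3 S3-0->S3 S3-1->S5 S4-0->S4 S4-1->S3 S5-0->S5 S5-1->S0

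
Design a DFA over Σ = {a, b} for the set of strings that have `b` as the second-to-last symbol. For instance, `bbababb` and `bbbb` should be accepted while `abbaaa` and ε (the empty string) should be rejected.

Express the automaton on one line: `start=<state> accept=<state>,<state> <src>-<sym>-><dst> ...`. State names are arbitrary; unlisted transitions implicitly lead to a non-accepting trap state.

start=s0 accept=s5,s6 s0-a->s1 s0-b->s2 s1-a->s3 s1-b->s4 s2-a->s5 s2-b->s6 s3-a->s3 s3-b->s4 s4-a->s5 s4-b->s6 s5-a->s3 s5-b->s4 s6-a->s5 s6-b->s6

A DFA must remember the last 2 symbols (since which symbol is second-to-last isn't known until the input ends). Use one state per possible window of the last ≤2 symbols; accept from those whose window starts with `b`.
7 states suffice.
        a   b  
>  s0   s1  s2 
   s1   s3  s4 
   s2   s5  s6 
   s3   s3  s4 
   s4   s5  s6 
 * s5   s3  s4 
 * s6   s5  s6 
(> = start, * = accepting)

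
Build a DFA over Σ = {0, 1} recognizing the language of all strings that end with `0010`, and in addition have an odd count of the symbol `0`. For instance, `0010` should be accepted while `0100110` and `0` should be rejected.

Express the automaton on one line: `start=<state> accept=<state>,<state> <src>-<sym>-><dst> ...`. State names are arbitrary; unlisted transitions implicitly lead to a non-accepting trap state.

start=S0 accept=S5 S0-0->S1 S0-1->S0 S1-0->S2 S1-1->S3 S2-0->S1 S2-1->S4 S3-0->S0 S3-1->S3 S4-0->S5 S4-1->S0 S5-0->S2 S5-1->S3

Build one automaton per condition and run them in lockstep. The first has 5 states tracking how much of the suffix `0010` has currently been matched; the second has 2 states tracking the count of `0`s modulo 2. A product state is a pair (one from each), accepting exactly when both do. After merging equivalent states the machine shrinks.
A 6-state machine:
        0   1  
>  S0   S1  S0 
   S1   S2  S3 
   S2   S1  S4 
   S3   S0  S3 
   S4   S5  S0 
 * S5   S2  S3 
(> = start, * = accepting)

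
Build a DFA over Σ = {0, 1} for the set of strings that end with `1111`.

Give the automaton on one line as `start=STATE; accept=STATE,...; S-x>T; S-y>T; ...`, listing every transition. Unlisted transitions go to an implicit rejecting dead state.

Remember how much of `1111` the current input suffix matches. State q0 means no match yet; q1 means the last symbol is `1`; q2 means the last 2 symbols are `11`; q3 means the last 3 symbols are `111`; q4 means the last 4 symbols are `1111`. Only q4 accepts. On a mismatch, fall back to the longest proper suffix that is still a prefix of `1111`.
        0   1  
>  q0   q0  q1 
   q1   q0  q2 
   q2   q0  q3 
   q3   q0  q4 
 * q4   q0  q4 
(> = start, * = accepting)

start=q0; accept=q4; q0-0>q0; q0-1>q1; q1-0>q0; q1-1>q2; q2-0>q0; q2-1>q3; q3-0>q0; q3-1>q4; q4-0>q0; q4-1>q4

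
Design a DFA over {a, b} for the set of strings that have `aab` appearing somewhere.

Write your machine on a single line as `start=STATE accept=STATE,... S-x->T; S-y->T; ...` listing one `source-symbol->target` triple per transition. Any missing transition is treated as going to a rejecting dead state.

start=q0; accept=q3; q0-a->q1; q0-b->q0; q1-a->q2; q1-b->q0; q2-a->q2; q2-b->q3; q3-a->q3; q3-b->q3

States q0..q2 record the length of the longest prefix of `aab` that matches the current input suffix. Reaching q3 means `aab` has been seen, and we stay there forever. Accept from q3.
4 states suffice.
        a   b  
>  q0   q1  q0 
   q1   q2  q0 
   q2   q2  q3 
 * q3   q3  q3 
(> = start, * = accepting)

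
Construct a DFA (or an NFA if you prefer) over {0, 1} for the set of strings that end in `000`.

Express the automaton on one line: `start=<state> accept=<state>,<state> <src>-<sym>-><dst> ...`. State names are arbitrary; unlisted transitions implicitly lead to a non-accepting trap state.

start=q0 accept=q3 q0-0->q1 q0-1->q0 q1-0->q2 q1-1->q0 q2-0->q3 q2-1->q0 q3-0->q3 q3-1->q0

Let each state record the length of the longest suffix of the input read so far that is also a prefix of `000`. q1 means the last symbol is `0`; q2 means the last 2 symbols are `00`; q3 means the last 3 symbols are `000`. Accept only at q3, where the string currently ends in `000`.
        0   1  
>  q0   q1  q0 
   q1   q2  q0 
   q2   q3  q0 
 * q3   q3  q0 
(> = start, * = accepting)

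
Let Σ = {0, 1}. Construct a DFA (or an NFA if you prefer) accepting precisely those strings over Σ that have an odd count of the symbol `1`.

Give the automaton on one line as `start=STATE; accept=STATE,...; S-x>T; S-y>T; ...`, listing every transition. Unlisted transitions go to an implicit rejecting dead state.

start=q0; accept=q1; q0-0>q0; q0-1>q1; q1-0>q1; q1-1>q0

The only thing that matters is how many `1`s have appeared, reduced mod 2. Use one state per residue: q0 for 0, …, q1 for 1. Reading `1` moves to the next residue; anything else stays put. q1 is accepting.
2 states suffice.
        0   1  
>  q0   q0  q1 
 * q1   q1  q0 
(> = start, * = accepting)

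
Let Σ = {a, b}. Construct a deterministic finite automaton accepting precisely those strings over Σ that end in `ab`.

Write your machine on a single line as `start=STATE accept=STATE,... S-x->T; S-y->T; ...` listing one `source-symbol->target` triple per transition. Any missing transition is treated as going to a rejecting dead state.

start=S0; accept=S2; S0-a->S1; S0-b->S0; S1-a->S1; S1-b->S2; S2-a->S1; S2-b->S0

Remember how much of `ab` the current input suffix matches. State S0 means no match yet; S1 means the last symbol is `a`; S2 means the last 2 symbols are `ab`. Only S2 accepts. On a mismatch, fall back to the longest proper suffix that is still a prefix of `ab`.
A 3-state machine:
        a   b  
>  S0   S1  S0 
   S1   S1  S2 
 * S2   S1  S0 
(> = start, * = accepting)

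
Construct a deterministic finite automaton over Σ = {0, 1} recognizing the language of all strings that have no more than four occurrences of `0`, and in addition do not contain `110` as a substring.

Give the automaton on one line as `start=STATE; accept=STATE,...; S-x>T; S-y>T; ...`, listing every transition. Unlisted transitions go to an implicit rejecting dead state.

Run two small machines in parallel and take their product. The first has 6 states tracking the count of `0`s, saturating at 5; the second has 4 states tracking partial matches of the forbidden pattern `110`. A product state is a pair (one from each), accepting exactly when both do. Equivalent product states are then merged.
With 10 states:
       0  1 
>* A   B  C 
 * B   D  E 
 * C   B  F 
 * D   G  H 
 * E   D  F 
 * F   I  F 
 * G   F  J 
 * H   G  F 
   I   I  I 
 * J   F  F 
(> = start, * = accepting)

start=A; accept=A,B,C,D,E,F,G,H,J; A-0>B; A-1>C; B-0>D; B-1>E; C-0>B; C-1>F; D-0>G; D-1>H; E-0>D; E-1>F; F-0>I; F-1>F; G-0>F; G-1>J; H-0>G; H-1>F; I-0>I; I-1>I; J-0>F; J-1>F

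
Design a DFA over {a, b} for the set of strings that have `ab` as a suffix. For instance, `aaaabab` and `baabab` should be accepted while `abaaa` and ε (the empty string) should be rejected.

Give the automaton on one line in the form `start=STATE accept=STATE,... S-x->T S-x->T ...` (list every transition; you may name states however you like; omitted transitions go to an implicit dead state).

start=S0 accept=S2 S0-a->S1 S0-b->S0 S1-a->S1 S1-b->S2 S2-a->S1 S2-b->S0

Remember how much of `ab` the current input suffix matches. State S0 means no match yet; S1 means the last symbol is `a`; S2 means the last 2 symbols are `ab`. Only S2 accepts. On a mismatch, fall back to the longest proper suffix that is still a prefix of `ab`.
A 3-state machine:
        a   b  
>  S0   S1  S0 
   S1   S1  S2 
 * S2   S1  S0 
(> = start, * = accepting)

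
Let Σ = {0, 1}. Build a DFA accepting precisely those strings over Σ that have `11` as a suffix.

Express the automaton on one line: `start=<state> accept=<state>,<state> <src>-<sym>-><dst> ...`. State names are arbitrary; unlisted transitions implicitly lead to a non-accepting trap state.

start=S0 accept=S2 S0-0->S0 S0-1->S1 S1-0->S0 S1-1->S2 S2-0->S0 S2-1->S2

Remember how much of `11` the current input suffix matches. State S0 means no match yet; S1 means the last symbol is `1`; S2 means the last 2 symbols are `11`. Only S2 accepts. On a mismatch, fall back to the longest proper suffix that is still a prefix of `11`.
3 states suffice.
        0   1  
>  S0   S0  S1 
   S1   S0  S2 
 * S2   S0  S2 
(> = start, * = accepting)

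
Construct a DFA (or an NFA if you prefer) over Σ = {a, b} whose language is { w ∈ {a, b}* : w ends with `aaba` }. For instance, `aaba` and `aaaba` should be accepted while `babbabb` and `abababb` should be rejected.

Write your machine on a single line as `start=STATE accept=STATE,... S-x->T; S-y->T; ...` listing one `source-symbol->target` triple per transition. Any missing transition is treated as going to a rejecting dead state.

start=S0; accept=S4; S0-a->S1; S0-b->S0; S1-a->S2; S1-b->S0; S2-a->S2; S2-b->S3; S3-a->S4; S3-b->S0; S4-a->S2; S4-b->S0

Remember how much of `aaba` the current input suffix matches. State S0 means no match yet; S1 means the last symbol is `a`; S2 means the last 2 symbols are `aa`; S3 means the last 3 symbols are `aab`; S4 means the last 4 symbols are `aaba`. Only S4 accepts. On a mismatch, fall back to the longest proper suffix that is still a prefix of `aaba`.
        a   b  
>  S0   S1  S0 
   S1   S2  S0 
   S2   S2  S3 
   S3   S4  S0 
 * S4   S2  S0 
(> = start, * = accepting)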